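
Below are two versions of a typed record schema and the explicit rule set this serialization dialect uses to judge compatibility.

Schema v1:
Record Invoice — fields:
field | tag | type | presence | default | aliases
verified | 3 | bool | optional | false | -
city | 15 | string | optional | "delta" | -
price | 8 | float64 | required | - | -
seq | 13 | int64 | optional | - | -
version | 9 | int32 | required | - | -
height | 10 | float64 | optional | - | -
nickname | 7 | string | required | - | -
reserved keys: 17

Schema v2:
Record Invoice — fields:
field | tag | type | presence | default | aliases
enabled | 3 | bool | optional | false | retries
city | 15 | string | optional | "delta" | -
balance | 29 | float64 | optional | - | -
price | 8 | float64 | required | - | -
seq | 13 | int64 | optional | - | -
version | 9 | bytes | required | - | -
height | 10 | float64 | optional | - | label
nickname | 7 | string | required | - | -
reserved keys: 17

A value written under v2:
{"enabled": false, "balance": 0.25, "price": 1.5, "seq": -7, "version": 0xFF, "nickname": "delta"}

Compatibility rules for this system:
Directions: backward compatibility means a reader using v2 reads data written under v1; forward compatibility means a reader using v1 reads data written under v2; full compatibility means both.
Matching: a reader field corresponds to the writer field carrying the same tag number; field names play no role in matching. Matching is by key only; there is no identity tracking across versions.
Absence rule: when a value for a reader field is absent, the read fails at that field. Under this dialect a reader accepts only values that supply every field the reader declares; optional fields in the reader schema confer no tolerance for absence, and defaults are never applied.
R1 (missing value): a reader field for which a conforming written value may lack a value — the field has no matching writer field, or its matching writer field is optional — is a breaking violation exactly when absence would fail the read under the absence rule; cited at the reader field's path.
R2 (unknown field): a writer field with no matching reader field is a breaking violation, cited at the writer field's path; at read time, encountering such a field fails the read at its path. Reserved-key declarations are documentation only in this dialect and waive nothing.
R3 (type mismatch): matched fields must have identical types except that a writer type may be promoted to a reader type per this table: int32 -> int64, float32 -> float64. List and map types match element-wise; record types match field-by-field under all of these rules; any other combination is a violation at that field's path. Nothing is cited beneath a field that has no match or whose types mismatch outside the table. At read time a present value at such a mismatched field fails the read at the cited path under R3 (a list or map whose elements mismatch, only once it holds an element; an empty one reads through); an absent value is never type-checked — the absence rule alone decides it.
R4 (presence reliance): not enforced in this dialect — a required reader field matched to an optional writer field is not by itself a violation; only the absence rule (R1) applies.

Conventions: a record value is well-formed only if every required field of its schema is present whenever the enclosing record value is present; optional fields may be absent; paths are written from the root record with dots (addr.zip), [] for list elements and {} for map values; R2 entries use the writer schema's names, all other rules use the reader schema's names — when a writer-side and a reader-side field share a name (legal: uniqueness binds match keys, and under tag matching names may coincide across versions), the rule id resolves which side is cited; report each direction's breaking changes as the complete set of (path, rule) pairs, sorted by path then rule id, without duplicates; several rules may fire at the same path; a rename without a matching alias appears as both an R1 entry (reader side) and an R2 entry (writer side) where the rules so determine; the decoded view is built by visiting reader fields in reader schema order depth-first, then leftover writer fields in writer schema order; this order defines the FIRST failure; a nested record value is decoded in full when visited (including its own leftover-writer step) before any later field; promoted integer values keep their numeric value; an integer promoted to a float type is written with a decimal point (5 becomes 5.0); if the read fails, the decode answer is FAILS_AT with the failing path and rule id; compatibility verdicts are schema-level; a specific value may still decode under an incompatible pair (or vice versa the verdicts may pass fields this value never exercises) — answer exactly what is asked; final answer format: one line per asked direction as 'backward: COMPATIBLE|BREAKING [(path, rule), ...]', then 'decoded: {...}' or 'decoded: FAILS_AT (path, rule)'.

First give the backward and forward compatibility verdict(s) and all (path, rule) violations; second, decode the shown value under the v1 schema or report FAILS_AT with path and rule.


backward: BREAKING [(balance, R1), (city, R1), (enabled, R1), (height, R1), (seq, R1), (version, R3)]; forward: BREAKING [(balance, R2), (city, R1), (height, R1), (seq, R1), (verified, R1), (version, R3)]; decoded: FAILS_AT (city, R1)

each type pair in Invoice: writer, then reader
backward on Invoice — v2 reading data written by v1:
  enabled: paired with writer verified (bool -> bool; writer optional)
  city: paired with writer city (string -> string; writer optional)
  balance has no writer counterpart
  price: paired with writer price (float64 -> float64; writer required)
  seq: paired with writer seq (int64 -> int64; writer optional)
  version: paired with writer version (int32 -> bytes; writer required)
  height: paired with writer height (float64 -> float64; writer optional)
  nickname: paired with writer nickname (string -> string; writer required)
  R1 fires at balance
  R1 fires at city
  R1 fires at enabled
  R1 fires at height
  R1 fires at seq
  R3 fires at version
  => 6 violation(s): backward is BREAKING for Invoice
forward on Invoice — v1 reading data written by v2:
  verified: paired with writer enabled (bool -> bool; writer optional)
  city: paired with writer city (string -> string; writer optional)
  price: paired with writer price (float64 -> float64; writer required)
  seq: paired with writer seq (int64 -> int64; writer optional)
  version: paired with writer version (bytes -> int32; writer required)
  height: paired with writer height (float64 -> float64; writer optional)
  nickname: paired with writer nickname (string -> string; writer required)
  writer balance: unknown to reader
  R2 fires at balance
  R1 fires at city
  R1 fires at height
  R1 fires at seq
  R1 fires at verified
  R3 fires at version
  => 6 violation(s): forward is BREAKING for Invoice
decode (reader v1):
  verified := false (from writer enabled)
  read fails at city under R1 (no fill)
  => FAILS_AT (city, R1)


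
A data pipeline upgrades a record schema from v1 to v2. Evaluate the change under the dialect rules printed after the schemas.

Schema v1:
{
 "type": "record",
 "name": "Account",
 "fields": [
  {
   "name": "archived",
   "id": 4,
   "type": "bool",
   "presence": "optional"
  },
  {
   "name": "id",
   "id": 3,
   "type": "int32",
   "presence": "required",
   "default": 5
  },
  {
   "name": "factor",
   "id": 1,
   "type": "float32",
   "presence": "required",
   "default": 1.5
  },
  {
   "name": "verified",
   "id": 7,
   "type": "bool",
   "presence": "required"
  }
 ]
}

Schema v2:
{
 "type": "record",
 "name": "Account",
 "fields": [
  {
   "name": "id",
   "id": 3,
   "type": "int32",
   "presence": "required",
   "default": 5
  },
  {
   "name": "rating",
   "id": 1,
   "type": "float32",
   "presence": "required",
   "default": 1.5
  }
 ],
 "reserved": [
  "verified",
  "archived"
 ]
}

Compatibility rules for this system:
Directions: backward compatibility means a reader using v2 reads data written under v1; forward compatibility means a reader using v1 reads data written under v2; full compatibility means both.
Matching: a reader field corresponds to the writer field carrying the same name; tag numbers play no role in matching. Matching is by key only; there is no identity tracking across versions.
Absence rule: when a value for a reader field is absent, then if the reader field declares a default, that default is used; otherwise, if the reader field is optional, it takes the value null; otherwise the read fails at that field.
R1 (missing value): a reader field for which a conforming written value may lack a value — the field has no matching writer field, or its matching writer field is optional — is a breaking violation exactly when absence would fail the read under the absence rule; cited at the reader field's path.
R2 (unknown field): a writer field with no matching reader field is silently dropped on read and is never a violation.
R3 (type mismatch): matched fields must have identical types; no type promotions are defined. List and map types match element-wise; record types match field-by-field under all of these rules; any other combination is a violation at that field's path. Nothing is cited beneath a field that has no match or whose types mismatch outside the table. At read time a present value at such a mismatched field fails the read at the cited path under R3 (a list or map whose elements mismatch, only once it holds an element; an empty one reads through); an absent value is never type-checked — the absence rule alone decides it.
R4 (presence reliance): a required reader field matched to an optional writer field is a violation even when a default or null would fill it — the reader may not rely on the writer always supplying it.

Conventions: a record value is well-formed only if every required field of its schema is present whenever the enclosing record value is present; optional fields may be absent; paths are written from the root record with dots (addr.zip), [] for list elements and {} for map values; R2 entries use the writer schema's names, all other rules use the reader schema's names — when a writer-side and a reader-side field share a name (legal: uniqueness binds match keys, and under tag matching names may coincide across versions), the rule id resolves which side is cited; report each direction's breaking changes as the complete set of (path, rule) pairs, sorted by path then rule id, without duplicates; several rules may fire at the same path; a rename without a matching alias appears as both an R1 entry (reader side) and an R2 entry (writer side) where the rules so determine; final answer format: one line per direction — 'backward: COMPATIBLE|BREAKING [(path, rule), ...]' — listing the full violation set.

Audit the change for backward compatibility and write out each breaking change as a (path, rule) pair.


backward: COMPATIBLE []

arrows below run writer -> reader for Account
backward on Account — v2 reading data written by v1:
  id: paired with writer id (int32 -> int32; writer required)
  rating: no writer-side match
  archived (writer side), unknown to reader
  factor (writer side), unknown to reader
  verified (writer side), unknown to reader
  => backward: COMPATIBLE
diffs on Account not affecting the asked answer:
  renamed field factor to rating in record Account -> inert for the asked Account verdict: nothing fires
  removed field verified from record Account (its key "verified" joins the reserved list) -> affects forward compatibility only, which is not asked
  removed field archived from record Account (its key "archived" joins the reserved list) -> inert for the asked Account verdict: nothing fires


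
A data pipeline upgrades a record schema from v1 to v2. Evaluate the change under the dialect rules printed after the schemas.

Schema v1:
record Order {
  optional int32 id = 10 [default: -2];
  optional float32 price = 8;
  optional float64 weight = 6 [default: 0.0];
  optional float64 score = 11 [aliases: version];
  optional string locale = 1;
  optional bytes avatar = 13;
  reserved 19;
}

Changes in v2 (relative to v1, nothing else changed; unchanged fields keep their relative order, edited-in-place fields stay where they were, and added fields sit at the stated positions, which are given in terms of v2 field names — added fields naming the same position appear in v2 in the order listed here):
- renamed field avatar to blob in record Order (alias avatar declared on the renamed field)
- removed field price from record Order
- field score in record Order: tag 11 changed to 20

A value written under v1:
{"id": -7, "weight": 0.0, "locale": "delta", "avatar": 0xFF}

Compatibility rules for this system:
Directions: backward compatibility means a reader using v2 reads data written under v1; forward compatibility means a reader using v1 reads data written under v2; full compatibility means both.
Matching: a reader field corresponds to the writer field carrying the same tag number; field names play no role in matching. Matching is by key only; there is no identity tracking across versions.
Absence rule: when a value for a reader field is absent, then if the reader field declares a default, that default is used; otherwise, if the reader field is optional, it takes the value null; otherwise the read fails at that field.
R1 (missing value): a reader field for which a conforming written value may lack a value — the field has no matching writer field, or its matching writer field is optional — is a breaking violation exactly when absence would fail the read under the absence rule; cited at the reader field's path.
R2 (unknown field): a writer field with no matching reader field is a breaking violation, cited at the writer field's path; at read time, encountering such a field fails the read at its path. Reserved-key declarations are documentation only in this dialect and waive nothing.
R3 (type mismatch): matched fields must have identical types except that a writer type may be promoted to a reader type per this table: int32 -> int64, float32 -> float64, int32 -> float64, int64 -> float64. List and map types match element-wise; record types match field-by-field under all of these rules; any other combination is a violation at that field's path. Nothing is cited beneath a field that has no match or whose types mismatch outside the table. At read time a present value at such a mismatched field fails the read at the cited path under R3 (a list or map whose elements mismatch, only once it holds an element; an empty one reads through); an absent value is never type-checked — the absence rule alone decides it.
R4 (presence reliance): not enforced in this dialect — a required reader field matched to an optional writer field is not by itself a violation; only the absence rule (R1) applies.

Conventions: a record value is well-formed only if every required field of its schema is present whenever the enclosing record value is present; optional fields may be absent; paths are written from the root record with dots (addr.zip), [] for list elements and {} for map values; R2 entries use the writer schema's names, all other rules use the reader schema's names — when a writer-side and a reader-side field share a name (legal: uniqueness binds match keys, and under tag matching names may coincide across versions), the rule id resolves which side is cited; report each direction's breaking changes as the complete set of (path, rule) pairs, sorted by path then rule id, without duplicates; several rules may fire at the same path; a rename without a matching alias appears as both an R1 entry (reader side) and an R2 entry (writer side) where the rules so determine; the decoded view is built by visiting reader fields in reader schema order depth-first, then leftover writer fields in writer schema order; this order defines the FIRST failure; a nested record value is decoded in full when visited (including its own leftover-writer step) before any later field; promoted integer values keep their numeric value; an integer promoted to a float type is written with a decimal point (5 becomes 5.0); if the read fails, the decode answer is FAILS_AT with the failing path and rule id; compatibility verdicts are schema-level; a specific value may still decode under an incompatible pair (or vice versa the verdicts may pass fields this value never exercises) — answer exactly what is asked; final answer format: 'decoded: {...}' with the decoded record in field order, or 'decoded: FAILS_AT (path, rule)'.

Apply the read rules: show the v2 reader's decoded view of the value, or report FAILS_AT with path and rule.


decoded: {"id": -7, "weight": 0.0, "score": null, "locale": "delta", "blob": 0xFF}

each type pair in Order: writer, then reader
decoding the Order value with the v2 reader:
  id := -7
  weight := 0.0
  score := null (not supplied -> null)
  locale := "delta"
  blob := 0xFF (from writer avatar)
  => decoded: {"id": -7, "weight": 0.0, "score": null, "locale": "delta", "blob": 0xFF}
checking off the Order differences that do not matter here:
  field score in record Order: tag 11 changed to 20 -> schema-level compatibility only; this Order value's decode is unchanged


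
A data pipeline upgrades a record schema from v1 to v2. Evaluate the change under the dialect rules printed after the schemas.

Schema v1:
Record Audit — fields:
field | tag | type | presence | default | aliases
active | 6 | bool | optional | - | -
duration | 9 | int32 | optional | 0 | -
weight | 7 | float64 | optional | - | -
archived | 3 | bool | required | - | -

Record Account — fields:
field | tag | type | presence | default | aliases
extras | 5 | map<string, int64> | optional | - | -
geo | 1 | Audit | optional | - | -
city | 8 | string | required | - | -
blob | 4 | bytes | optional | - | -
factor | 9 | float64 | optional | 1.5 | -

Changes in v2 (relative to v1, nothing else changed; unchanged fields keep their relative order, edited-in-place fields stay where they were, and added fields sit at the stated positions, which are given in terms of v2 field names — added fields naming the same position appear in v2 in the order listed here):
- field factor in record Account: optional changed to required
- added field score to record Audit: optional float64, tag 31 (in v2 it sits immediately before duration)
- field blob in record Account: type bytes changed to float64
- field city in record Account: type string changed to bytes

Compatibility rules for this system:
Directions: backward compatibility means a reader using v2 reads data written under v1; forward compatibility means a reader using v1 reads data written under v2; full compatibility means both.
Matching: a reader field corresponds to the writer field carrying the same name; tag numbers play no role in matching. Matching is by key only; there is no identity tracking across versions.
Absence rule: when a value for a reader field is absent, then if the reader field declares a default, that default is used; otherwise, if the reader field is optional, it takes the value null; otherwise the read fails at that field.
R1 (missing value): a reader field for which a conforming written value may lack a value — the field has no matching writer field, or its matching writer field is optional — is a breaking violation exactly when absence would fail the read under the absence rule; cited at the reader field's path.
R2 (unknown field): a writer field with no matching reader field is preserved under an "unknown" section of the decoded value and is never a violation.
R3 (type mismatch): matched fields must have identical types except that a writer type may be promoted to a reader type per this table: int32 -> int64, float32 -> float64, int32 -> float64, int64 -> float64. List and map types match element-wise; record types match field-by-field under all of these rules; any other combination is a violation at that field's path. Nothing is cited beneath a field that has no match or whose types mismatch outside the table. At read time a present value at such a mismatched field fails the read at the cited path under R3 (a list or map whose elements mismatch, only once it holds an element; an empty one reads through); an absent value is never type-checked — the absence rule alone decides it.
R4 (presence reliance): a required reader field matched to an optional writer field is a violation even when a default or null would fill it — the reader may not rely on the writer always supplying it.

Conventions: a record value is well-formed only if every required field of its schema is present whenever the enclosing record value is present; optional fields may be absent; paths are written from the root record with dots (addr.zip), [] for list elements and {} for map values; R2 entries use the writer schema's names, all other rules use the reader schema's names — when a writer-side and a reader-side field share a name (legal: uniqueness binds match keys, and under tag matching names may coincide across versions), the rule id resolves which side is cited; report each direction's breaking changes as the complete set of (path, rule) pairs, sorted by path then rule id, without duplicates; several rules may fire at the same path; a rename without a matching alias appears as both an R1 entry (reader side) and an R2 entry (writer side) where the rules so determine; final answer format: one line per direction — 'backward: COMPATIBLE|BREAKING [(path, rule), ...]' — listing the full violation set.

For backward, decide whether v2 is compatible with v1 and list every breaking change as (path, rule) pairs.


backward: BREAKING [(blob, R3), (city, R3), (factor, R4)]

in Account below, arrows point writer -> reader
backward analysis of Account with v2 as reader and v1 as writer:
  extras <- extras (map<string, int64> -> map<string, int64>, writer optional)
  geo <- geo (Audit -> Audit, writer optional)
  city <- city (string -> bytes, writer required)
  blob <- blob (bytes -> float64, writer optional)
  factor <- factor (float64 -> float64, writer optional)
  geo.active <- geo.active (bool -> bool, writer optional)
  geo.score: no writer match
  geo.duration <- geo.duration (int32 -> int32, writer optional)
  geo.weight <- geo.weight (float64 -> float64, writer optional)
  geo.archived <- geo.archived (bool -> bool, writer required)
  violation R3 at blob
  violation R3 at city
  violation R4 at factor
  backward on Account therefore BREAKING (3)
the rest of the Account diff is inert for this question:
  added field score to record Audit: optional float64, tag 31 (in v2 it sits immediately before duration) -> fires no rule on Account, leaving the asked answer as it is


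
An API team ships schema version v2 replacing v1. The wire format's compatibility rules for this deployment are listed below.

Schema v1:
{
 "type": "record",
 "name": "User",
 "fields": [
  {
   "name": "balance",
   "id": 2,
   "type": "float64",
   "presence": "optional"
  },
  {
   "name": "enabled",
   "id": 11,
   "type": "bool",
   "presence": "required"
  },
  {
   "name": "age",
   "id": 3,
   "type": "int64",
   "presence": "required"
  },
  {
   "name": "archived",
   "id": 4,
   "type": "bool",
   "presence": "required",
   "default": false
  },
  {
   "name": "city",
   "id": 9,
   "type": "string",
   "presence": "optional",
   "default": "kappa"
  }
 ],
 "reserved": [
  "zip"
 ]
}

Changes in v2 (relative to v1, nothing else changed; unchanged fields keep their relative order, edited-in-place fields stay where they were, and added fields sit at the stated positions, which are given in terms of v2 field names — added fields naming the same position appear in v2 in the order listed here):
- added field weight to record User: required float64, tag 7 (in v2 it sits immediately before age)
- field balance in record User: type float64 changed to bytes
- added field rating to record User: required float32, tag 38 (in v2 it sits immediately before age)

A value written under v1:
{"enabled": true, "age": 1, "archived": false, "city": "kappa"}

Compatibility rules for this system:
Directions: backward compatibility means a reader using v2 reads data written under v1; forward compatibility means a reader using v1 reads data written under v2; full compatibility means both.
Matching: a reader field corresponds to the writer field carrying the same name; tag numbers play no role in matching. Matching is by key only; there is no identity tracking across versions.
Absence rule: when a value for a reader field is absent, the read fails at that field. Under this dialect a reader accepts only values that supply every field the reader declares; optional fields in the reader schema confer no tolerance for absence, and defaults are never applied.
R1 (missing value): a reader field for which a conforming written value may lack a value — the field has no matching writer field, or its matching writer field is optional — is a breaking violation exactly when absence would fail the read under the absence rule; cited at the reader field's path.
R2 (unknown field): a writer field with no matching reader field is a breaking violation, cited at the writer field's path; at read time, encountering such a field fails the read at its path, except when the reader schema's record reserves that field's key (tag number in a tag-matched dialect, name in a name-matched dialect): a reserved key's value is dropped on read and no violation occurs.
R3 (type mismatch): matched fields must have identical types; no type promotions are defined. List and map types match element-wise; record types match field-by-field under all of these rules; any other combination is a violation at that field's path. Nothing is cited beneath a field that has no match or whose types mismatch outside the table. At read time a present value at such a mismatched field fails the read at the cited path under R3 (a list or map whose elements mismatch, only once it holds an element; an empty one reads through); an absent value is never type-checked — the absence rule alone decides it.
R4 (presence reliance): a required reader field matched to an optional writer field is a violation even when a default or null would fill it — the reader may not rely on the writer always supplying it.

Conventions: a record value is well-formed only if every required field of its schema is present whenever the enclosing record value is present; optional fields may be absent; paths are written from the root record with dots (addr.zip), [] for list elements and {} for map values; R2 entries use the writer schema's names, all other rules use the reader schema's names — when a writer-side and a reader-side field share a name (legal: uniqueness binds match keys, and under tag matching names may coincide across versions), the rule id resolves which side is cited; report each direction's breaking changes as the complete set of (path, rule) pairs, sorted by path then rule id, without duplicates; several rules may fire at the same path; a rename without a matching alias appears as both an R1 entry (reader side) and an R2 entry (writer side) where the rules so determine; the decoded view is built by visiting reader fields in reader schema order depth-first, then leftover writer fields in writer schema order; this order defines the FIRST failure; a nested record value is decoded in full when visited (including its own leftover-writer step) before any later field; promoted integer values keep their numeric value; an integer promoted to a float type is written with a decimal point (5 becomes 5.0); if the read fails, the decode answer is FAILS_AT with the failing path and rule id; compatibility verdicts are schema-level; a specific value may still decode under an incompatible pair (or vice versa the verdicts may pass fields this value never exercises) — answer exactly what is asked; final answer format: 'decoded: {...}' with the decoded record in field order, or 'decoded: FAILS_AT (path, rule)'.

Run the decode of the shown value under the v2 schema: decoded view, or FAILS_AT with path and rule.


decoded: FAILS_AT (balance, R1)

in User below, arrows point writer -> reader
migrating the User value to v2:
  read fails at balance under R1 (no fill)
  => FAILS_AT (balance, R1)
checking off the User differences that do not matter here:
  added field rating to record User: required float32, tag 38 (in v2 it sits immediately before age) -> a verdict-level change on User — the shown value reads the same
  added field weight to record User: required float64, tag 7 (in v2 it sits immediately before age) -> a verdict-level change on User — the shown value reads the same


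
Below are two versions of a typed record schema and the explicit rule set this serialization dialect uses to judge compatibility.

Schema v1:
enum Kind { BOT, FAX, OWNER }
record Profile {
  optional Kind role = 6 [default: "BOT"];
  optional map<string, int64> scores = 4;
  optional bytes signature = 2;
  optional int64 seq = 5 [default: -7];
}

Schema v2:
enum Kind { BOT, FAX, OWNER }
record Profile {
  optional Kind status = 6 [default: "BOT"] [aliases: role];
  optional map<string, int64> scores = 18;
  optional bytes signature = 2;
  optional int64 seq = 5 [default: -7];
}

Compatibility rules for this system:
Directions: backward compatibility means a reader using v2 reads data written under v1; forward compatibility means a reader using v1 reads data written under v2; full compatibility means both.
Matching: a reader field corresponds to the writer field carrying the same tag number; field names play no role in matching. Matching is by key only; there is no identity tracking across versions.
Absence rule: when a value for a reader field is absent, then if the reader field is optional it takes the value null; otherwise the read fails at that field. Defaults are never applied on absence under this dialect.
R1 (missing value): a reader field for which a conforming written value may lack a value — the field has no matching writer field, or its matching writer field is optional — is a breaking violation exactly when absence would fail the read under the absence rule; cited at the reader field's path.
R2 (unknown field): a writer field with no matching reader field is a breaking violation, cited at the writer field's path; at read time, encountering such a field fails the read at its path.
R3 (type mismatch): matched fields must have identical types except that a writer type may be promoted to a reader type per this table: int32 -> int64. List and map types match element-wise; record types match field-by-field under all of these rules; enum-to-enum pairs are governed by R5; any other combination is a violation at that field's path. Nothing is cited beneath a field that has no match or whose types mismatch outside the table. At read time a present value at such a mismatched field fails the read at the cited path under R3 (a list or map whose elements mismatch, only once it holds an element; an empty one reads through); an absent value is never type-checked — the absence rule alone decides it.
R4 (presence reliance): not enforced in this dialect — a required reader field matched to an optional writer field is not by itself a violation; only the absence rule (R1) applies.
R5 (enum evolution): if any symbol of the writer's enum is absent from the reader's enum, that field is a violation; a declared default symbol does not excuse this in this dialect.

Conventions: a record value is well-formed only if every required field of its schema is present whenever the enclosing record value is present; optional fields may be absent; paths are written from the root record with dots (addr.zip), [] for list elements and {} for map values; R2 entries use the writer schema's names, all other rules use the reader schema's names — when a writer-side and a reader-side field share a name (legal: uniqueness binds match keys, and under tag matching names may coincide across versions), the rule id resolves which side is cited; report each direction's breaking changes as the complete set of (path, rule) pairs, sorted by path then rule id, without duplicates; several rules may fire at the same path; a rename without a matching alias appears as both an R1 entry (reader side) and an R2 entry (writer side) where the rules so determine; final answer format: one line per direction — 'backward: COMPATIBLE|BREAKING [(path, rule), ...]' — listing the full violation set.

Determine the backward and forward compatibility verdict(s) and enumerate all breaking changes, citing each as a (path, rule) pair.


in Profile below, arrows point writer -> reader
backward on Profile — v2 reading data written by v1:
  status: paired with writer role (Kind -> Kind; writer optional)
  scores: no writer-side match
  signature: paired with writer signature (bytes -> bytes; writer optional)
  seq: paired with writer seq (int64 -> int64; writer optional)
  writer field scores has no reader counterpart
  breaking: (scores, R2)
  backward on Profile therefore BREAKING (1)
forward on Profile — v1 reading data written by v2:
  role: paired with writer status (Kind -> Kind; writer optional)
  scores: no writer-side match
  signature: paired with writer signature (bytes -> bytes; writer optional)
  seq: paired with writer seq (int64 -> int64; writer optional)
  writer field scores has no reader counterpart
  breaking: (scores, R2)
  forward on Profile therefore BREAKING (1)

backward: BREAKING [(scores, R2)]; forward: BREAKING [(scores, R2)]


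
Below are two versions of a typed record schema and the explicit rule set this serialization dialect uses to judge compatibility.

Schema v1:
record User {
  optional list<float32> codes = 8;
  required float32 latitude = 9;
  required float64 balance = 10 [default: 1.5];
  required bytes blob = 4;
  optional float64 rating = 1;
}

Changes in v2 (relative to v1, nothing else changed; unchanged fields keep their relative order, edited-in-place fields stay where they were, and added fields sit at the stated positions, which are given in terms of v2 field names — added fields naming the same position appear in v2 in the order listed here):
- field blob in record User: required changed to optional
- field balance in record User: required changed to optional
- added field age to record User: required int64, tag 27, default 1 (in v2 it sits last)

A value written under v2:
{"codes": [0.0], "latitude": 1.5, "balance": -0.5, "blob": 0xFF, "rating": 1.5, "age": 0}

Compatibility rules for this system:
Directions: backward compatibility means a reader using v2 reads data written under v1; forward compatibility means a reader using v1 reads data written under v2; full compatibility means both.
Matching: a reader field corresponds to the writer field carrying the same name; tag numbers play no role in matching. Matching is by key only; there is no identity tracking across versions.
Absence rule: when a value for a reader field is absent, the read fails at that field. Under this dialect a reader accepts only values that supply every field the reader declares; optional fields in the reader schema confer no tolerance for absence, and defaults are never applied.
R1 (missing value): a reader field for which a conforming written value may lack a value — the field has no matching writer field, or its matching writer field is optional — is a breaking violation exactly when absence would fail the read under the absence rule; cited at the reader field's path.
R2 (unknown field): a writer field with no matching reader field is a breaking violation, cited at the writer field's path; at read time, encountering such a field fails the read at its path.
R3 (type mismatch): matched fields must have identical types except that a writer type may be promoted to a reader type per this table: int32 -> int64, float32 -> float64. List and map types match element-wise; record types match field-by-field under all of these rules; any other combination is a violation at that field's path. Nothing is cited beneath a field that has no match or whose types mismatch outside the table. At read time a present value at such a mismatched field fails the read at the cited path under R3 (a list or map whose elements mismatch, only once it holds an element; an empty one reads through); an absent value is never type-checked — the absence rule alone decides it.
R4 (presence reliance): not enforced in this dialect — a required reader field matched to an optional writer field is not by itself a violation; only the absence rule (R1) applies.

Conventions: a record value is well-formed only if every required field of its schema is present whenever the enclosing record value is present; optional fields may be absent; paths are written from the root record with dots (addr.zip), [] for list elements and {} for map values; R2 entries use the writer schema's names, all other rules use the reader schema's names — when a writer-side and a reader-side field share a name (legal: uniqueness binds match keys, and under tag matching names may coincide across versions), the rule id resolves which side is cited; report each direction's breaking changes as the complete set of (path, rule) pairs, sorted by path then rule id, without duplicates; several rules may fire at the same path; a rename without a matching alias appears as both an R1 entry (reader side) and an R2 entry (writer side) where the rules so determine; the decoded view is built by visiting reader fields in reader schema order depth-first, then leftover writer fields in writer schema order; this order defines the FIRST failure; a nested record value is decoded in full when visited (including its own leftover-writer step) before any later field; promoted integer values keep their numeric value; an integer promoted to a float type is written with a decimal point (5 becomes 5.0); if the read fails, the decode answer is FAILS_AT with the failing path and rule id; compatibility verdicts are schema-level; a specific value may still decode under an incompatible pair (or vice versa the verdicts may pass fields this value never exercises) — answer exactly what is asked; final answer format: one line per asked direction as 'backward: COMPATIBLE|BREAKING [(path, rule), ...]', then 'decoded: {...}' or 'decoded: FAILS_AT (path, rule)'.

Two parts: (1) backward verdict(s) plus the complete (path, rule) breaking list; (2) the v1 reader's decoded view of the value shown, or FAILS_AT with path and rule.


the writer's type comes first in each User pair
backward on User — v2 reading data written by v1:
  writer optional, list<float32> -> list<float32>: reader codes maps from writer codes
  writer required, float32 -> float32: reader latitude maps from writer latitude
  writer required, float64 -> float64: reader balance maps from writer balance
  writer required, bytes -> bytes: reader blob maps from writer blob
  writer optional, float64 -> float64: reader rating maps from writer rating
  age: no writer match
  breaking: (age, R1)
  breaking: (codes, R1)
  breaking: (rating, R1)
  => 3 violation(s): backward is BREAKING for User
decode walk for User under reader schema v1:
  codes := [0.0]
  latitude := 1.5
  balance := -0.5
  blob := 0xFF
  rating := 1.5
  read fails at age under R2 (unknown field)
  => FAILS_AT (age, R2)
ruling out the remaining User differences:
  field blob in record User: required changed to optional -> affects forward compatibility only, which is not asked
  field balance in record User: required changed to optional -> affects forward compatibility only, which is not asked

backward: BREAKING [(age, R1), (codes, R1), (rating, R1)]; decoded: FAILS_AT (age, R2)


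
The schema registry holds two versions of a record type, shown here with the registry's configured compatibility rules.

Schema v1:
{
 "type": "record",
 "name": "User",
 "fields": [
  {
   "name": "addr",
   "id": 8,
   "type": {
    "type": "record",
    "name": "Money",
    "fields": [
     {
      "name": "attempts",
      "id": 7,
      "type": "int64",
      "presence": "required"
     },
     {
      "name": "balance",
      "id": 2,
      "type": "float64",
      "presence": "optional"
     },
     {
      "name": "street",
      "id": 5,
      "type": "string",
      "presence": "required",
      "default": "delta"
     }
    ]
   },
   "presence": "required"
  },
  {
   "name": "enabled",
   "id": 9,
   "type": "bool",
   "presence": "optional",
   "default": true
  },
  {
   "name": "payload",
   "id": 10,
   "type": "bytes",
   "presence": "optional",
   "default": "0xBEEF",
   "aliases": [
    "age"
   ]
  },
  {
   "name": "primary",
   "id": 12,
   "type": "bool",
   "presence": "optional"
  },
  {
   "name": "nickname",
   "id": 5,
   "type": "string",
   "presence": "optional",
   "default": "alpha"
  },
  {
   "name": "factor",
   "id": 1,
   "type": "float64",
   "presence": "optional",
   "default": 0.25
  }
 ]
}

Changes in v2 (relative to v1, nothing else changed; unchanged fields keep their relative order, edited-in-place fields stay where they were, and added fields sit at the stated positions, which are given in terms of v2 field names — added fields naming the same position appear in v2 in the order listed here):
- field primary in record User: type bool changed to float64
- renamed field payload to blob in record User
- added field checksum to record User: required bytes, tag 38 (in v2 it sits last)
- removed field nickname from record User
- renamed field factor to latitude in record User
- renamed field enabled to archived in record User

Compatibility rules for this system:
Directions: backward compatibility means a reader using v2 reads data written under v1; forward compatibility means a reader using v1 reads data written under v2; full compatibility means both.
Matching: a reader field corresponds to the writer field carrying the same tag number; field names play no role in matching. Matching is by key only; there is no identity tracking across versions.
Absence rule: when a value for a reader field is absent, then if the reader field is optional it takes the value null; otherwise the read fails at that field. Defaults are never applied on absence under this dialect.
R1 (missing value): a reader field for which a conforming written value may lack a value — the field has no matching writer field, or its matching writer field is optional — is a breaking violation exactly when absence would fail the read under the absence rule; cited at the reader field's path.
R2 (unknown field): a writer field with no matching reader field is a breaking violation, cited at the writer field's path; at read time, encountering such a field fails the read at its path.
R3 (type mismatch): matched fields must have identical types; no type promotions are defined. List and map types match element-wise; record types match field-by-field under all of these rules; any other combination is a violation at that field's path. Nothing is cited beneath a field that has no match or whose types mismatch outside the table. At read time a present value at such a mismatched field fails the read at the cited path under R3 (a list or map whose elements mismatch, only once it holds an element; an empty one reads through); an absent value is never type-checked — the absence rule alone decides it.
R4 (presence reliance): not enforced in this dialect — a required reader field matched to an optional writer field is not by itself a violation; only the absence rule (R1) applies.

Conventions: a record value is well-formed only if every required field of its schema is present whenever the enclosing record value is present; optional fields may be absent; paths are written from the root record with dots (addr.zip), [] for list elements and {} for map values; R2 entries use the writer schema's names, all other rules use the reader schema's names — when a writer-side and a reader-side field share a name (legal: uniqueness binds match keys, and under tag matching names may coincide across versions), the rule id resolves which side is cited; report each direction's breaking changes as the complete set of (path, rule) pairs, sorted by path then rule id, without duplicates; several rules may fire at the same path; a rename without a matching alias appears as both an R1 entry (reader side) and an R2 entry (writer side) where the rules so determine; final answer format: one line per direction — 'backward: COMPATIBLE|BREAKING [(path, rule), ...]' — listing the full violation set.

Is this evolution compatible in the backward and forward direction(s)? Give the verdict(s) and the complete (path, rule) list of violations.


backward: BREAKING [(checksum, R1), (nickname, R2), (primary, R3)]; forward: BREAKING [(checksum, R2), (primary, R3)]

each type pair in User: writer, then reader
checking backward for User: reader v2 against writer v1:
  Money -> Money, writer required: addr aligns to addr
  bool -> bool, writer optional: archived aligns to enabled
  bytes -> bytes, writer optional: blob aligns to payload
  bool -> float64, writer optional: primary aligns to primary
  float64 -> float64, writer optional: latitude aligns to factor
  checksum: no writer-side match
  writer field nickname has no reader counterpart
  int64 -> int64, writer required: addr.attempts aligns to addr.attempts
  float64 -> float64, writer optional: addr.balance aligns to addr.balance
  string -> string, writer required: addr.street aligns to addr.street
  rule R1 violated at checksum
  rule R2 violated at nickname
  rule R3 violated at primary
  backward on User therefore BREAKING (3)
checking forward for User: reader v1 against writer v2:
  Money -> Money, writer required: addr aligns to addr
  bool -> bool, writer optional: enabled aligns to archived
  bytes -> bytes, writer optional: payload aligns to blob
  float64 -> bool, writer optional: primary aligns to primary
  nickname: no writer-side match
  float64 -> float64, writer optional: factor aligns to latitude
  writer field checksum has no reader counterpart
  int64 -> int64, writer required: addr.attempts aligns to addr.attempts
  float64 -> float64, writer optional: addr.balance aligns to addr.balance
  string -> string, writer required: addr.street aligns to addr.street
  rule R2 violated at checksum
  rule R3 violated at primary
  forward on User therefore BREAKING (2)
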